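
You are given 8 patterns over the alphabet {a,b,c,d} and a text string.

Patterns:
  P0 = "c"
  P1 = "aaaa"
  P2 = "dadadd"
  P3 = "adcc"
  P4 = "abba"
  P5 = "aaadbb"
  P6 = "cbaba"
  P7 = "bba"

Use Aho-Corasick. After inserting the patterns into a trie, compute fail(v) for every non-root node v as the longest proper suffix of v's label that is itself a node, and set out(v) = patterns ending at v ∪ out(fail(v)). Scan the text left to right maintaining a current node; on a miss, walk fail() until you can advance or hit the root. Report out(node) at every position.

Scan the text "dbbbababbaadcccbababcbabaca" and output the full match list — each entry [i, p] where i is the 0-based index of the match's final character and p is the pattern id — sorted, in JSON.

Construct AC machine:
Trie nodes:
  n0 'ε': a→2 b→25 c→1 d→6
  n1 'c': b→21  [P0 ends]
  n2 'a': a→3 b→15 d→12
  n3 'aa': a→4
  n4 'aaa': a→5 d→18
  n5 'aaaa': ·  [P1 ends]
  n6 'd': a→7
  n7 'da': d→8
  n8 'dad': a→9
  n9 'dada': d→10
  n10 'dadad': d→11
  n11 'dadadd': ·  [P2 ends]
  n12 'ad': c→13
  n13 'adc': c→14
  n14 'adcc': ·  [P3 ends]
  n15 'ab': b→16
  n16 'abb': a→17
  n17 'abba': ·  [P4 ends]
  n18 'aaad': b→19
  n19 'aaadb': b→20
  n20 'aaadbb': ·  [P5 ends]
  n21 'cb': a→22
  n22 'cba': b→23
  n23 'cbab': a→24
  n24 'cbaba': ·  [P6 ends]
  n25 'b': b→26
  n26 'bb': a→27
  n27 'bba': ·  [P7 ends]

BFS fail/out derivation:
  fail(1) 'c': from fail(0)=0 chase 'c': 0 ⇒ 0;  out={0}∪out(0)={0}
  fail(2) 'a': from fail(0)=0 chase 'a': 0 ⇒ 0;  out=∅∪out(0)=∅
  fail(6) 'd': from fail(0)=0 chase 'd': 0 ⇒ 0;  out=∅∪out(0)=∅
  fail(25) 'b': from fail(0)=0 chase 'b': 0 ⇒ 0;  out=∅∪out(0)=∅
  fail(3) 'aa': from fail(2)=0 chase 'a': 0 ⇒ 2;  out=∅∪out(2)=∅
  fail(7) 'da': from fail(6)=0 chase 'a': 0 ⇒ 2;  out=∅∪out(2)=∅
  fail(12) 'ad': from fail(2)=0 chase 'd': 0 ⇒ 6;  out=∅∪out(6)=∅
  fail(15) 'ab': from fail(2)=0 chase 'b': 0 ⇒ 25;  out=∅∪out(25)=∅
  fail(21) 'cb': from fail(1)=0 chase 'b': 0 ⇒ 25;  out=∅∪out(25)=∅
  fail(26) 'bb': from fail(25)=0 chase 'b': 0 ⇒ 25;  out=∅∪out(25)=∅
  fail(4) 'aaa': from fail(3)=2 chase 'a': 2 ⇒ 3;  out=∅∪out(3)=∅
  fail(8) 'dad': from fail(7)=2 chase 'd': 2 ⇒ 12;  out=∅∪out(12)=∅
  fail(13) 'adc': from fail(12)=6 chase 'c': 6→0 ⇒ 1;  out=∅∪out(1)={0}
  fail(16) 'abb': from fail(15)=25 chase 'b': 25 ⇒ 26;  out=∅∪out(26)=∅
  fail(22) 'cba': from fail(21)=25 chase 'a': 25→0 ⇒ 2;  out=∅∪out(2)=∅
  fail(27) 'bba': from fail(26)=25 chase 'a': 25→0 ⇒ 2;  out={7}∪out(2)={7}
  fail(5) 'aaaa': from fail(4)=3 chase 'a': 3 ⇒ 4;  out={1}∪out(4)={1}
  fail(9) 'dada': from fail(8)=12 chase 'a': 12→6 ⇒ 7;  out=∅∪out(7)=∅
  fail(14) 'adcc': from fail(13)=1 chase 'c': 1→0 ⇒ 1;  out={3}∪out(1)={0,3}
  fail(17) 'abba': from fail(16)=26 chase 'a': 26 ⇒ 27;  out={4}∪out(27)={4,7}
  fail(18) 'aaad': from fail(4)=3 chase 'd': 3→2 ⇒ 12;  out=∅∪out(12)=∅
  fail(23) 'cbab': from fail(22)=2 chase 'b': 2 ⇒ 15;  out=∅∪out(15)=∅
  fail(10) 'dadad': from fail(9)=7 chase 'd': 7 ⇒ 8;  out=∅∪out(8)=∅
  fail(19) 'aaadb': from fail(18)=12 chase 'b': 12→6→0 ⇒ 25;  out=∅∪out(25)=∅
  fail(24) 'cbaba': from fail(23)=15 chase 'a': 15→25→0 ⇒ 2;  out={6}∪out(2)={6}
  fail(11) 'dadadd': from fail(10)=8 chase 'd': 8→12→6→0 ⇒ 6;  out={2}∪out(6)={2}
  fail(20) 'aaadbb': from fail(19)=25 chase 'b': 25 ⇒ 26;  out={5}∪out(26)={5}

Scan:
i=0 'd': node 0→6
i=1 'b': node 6→25 (fail-walked)
i=2 'b': node 25→26
i=3 'b': node 26→26 (fail-walked)
i=4 'a': node 26→27  → match P7@[2:4]
i=5 'b': node 27→15 (fail-walked)
i=6 'a': node 15→2 (fail-walked)
i=7 'b': node 2→15
i=8 'b': node 15→16
i=9 'a': node 16→17  → match P4@[6:9],P7@[7:9]
i=10 'a': node 17→3 (fail-walked)
i=11 'd': node 3→12 (fail-walked)
i=12 'c': node 12→13  → match P0@[12:12]
i=13 'c': node 13→14  → match P0@[13:13],P3@[10:13]
i=14 'c': node 14→1 (fail-walked)  → match P0@[14:14]
i=15 'b': node 1→21
i=16 'a': node 21→22
i=17 'b': node 22→23
i=18 'a': node 23→24  → match P6@[14:18]
i=19 'b': node 24→15 (fail-walked)
i=20 'c': node 15→1 (fail-walked)  → match P0@[20:20]
i=21 'b': node 1→21
i=22 'a': node 21→22
i=23 'b': node 22→23
i=24 'a': node 23→24  → match P6@[20:24]
i=25 'c': node 24→1 (fail-walked)  → match P0@[25:25]
i=26 'a': node 1→2 (fail-walked)

Result: [[4,7],[9,4],[9,7],[12,0],[13,0],[13,3],[14,0],[18,6],[20,0],[24,6],[25,0]]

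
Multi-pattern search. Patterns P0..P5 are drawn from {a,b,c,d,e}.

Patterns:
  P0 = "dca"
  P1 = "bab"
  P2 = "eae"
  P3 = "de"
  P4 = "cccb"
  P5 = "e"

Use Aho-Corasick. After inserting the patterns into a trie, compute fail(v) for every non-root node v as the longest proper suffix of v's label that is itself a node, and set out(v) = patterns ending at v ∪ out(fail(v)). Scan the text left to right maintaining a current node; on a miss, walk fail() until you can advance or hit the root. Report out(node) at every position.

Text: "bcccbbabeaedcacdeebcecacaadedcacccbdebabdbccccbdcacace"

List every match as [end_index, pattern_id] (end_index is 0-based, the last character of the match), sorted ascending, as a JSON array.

Build automaton:
Trie (insert patterns):
  n0 'ε': b→4 c→11 d→1 e→7
  n1 'd': c→2 e→10
  n2 'dc': a→3
  n3 'dca': ·  ←P0
  n4 'b': a→5
  n5 'ba': b→6
  n6 'bab': ·  ←P1
  n7 'e': a→8  ←P5
  n8 'ea': e→9
  n9 'eae': ·  ←P2
  n10 'de': ·  ←P3
  n11 'c': c→12
  n12 'cc': c→13
  n13 'ccc': b→14
  n14 'cccb': ·  ←P4

Failure links (BFS by depth):
  n1('d'): parent n0 fail=0; on 'd' 0 → fail=0;  out ∅∪∅=∅
  n4('b'): parent n0 fail=0; on 'b' 0 → fail=0;  out ∅∪∅=∅
  n7('e'): parent n0 fail=0; on 'e' 0 → fail=0;  out {5}∪∅={5}
  n11('c'): parent n0 fail=0; on 'c' 0 → fail=0;  out ∅∪∅=∅
  n2('dc'): parent n1 fail=0; on 'c' 0 → fail=11;  out ∅∪∅=∅
  n5('ba'): parent n4 fail=0; on 'a' 0 → fail=0;  out ∅∪∅=∅
  n8('ea'): parent n7 fail=0; on 'a' 0 → fail=0;  out ∅∪∅=∅
  n10('de'): parent n1 fail=0; on 'e' 0 → fail=7;  out {3}∪{5}={3,5}
  n12('cc'): parent n11 fail=0; on 'c' 0 → fail=11;  out ∅∪∅=∅
  n3('dca'): parent n2 fail=11; on 'a' 11→0 → fail=0;  out {0}∪∅={0}
  n6('bab'): parent n5 fail=0; on 'b' 0 → fail=4;  out {1}∪∅={1}
  n9('eae'): parent n8 fail=0; on 'e' 0 → fail=7;  out {2}∪{5}={2,5}
  n13('ccc'): parent n12 fail=11; on 'c' 11 → fail=12;  out ∅∪∅=∅
  n14('cccb'): parent n13 fail=12; on 'b' 12→11→0 → fail=4;  out {4}∪∅={4}

Scan:
pos 0 'b': at 4
pos 1 'c': at 11 ·f
pos 2 'c': at 12
pos 3 'c': at 13
pos 4 'b': at 14  → match P4@[1:4]
pos 5 'b': at 4 ·f
pos 6 'a': at 5
pos 7 'b': at 6  → match P1@[5:7]
pos 8 'e': at 7 ·f  → match P5@[8:8]
pos 9 'a': at 8
pos 10 'e': at 9  → match P2@[8:10],P5@[10:10]
pos 11 'd': at 1 ·f
pos 12 'c': at 2
pos 13 'a': at 3  → match P0@[11:13]
pos 14 'c': at 11 ·f
pos 15 'd': at 1 ·f
pos 16 'e': at 10  → match P3@[15:16],P5@[16:16]
pos 17 'e': at 7 ·f  → match P5@[17:17]
pos 18 'b': at 4 ·f
pos 19 'c': at 11 ·f
pos 20 'e': at 7 ·f  → match P5@[20:20]
pos 21 'c': at 11 ·f
pos 22 'a': at 0 ·f
pos 23 'c': at 11
pos 24 'a': at 0 ·f
pos 25 'a': at 0
pos 26 'd': at 1
pos 27 'e': at 10  → match P3@[26:27],P5@[27:27]
pos 28 'd': at 1 ·f
pos 29 'c': at 2
pos 30 'a': at 3  → match P0@[28:30]
pos 31 'c': at 11 ·f
pos 32 'c': at 12
pos 33 'c': at 13
pos 34 'b': at 14  → match P4@[31:34]
pos 35 'd': at 1 ·f
pos 36 'e': at 10  → match P3@[35:36],P5@[36:36]
pos 37 'b': at 4 ·f
pos 38 'a': at 5
pos 39 'b': at 6  → match P1@[37:39]
pos 40 'd': at 1 ·f
pos 41 'b': at 4 ·f
pos 42 'c': at 11 ·f
pos 43 'c': at 12
pos 44 'c': at 13
pos 45 'c': at 13 ·f
pos 46 'b': at 14  → match P4@[43:46]
pos 47 'd': at 1 ·f
pos 48 'c': at 2
pos 49 'a': at 3  → match P0@[47:49]
pos 50 'c': at 11 ·f
pos 51 'a': at 0 ·f
pos 52 'c': at 11
pos 53 'e': at 7 ·f  → match P5@[53:53]

Result: [[4,4],[7,1],[8,5],[10,2],[10,5],[13,0],[16,3],[16,5],[17,5],[20,5],[27,3],[27,5],[30,0],[34,4],[36,3],[36,5],[39,1],[46,4],[49,0],[53,5]]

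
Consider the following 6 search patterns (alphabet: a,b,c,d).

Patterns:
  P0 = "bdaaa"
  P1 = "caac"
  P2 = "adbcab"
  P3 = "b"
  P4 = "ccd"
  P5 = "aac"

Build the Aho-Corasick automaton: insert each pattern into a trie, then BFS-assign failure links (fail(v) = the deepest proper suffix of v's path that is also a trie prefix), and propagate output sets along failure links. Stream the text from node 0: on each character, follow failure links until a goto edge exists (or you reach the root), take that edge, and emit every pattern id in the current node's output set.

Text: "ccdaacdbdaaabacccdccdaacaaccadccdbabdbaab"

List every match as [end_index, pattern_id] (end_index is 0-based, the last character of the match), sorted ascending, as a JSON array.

Build:
Trie (insert patterns):
  0='ε' goto a→10 b→1 c→6
  1='b' goto d→2  ←P3
  2='bd' goto a→3
  3='bda' goto a→4
  4='bdaa' goto a→5
  5='bdaaa' goto ·  ←P0
  6='c' goto a→7 c→16
  7='ca' goto a→8
  8='caa' goto c→9
  9='caac' goto ·  ←P1
  10='a' goto a→18 d→11
  11='ad' goto b→12
  12='adb' goto c→13
  13='adbc' goto a→14
  14='adbca' goto b→15
  15='adbcab' goto ·  ←P2
  16='cc' goto d→17
  17='ccd' goto ·  ←P4
  18='aa' goto c→19
  19='aac' goto ·  ←P5

BFS fail/out derivation:
  n1('b'): parent n0 fail=0; on 'b' 0 → fail=0;  out {3}∪∅={3}
  n6('c'): parent n0 fail=0; on 'c' 0 → fail=0;  out ∅∪∅=∅
  n10('a'): parent n0 fail=0; on 'a' 0 → fail=0;  out ∅∪∅=∅
  n2('bd'): parent n1 fail=0; on 'd' 0 → fail=0;  out ∅∪∅=∅
  n7('ca'): parent n6 fail=0; on 'a' 0 → fail=10;  out ∅∪∅=∅
  n11('ad'): parent n10 fail=0; on 'd' 0 → fail=0;  out ∅∪∅=∅
  n16('cc'): parent n6 fail=0; on 'c' 0 → fail=6;  out ∅∪∅=∅
  n18('aa'): parent n10 fail=0; on 'a' 0 → fail=10;  out ∅∪∅=∅
  n3('bda'): parent n2 fail=0; on 'a' 0 → fail=10;  out ∅∪∅=∅
  n8('caa'): parent n7 fail=10; on 'a' 10 → fail=18;  out ∅∪∅=∅
  n12('adb'): parent n11 fail=0; on 'b' 0 → fail=1;  out ∅∪{3}={3}
  n17('ccd'): parent n16 fail=6; on 'd' 6→0 → fail=0;  out {4}∪∅={4}
  n19('aac'): parent n18 fail=10; on 'c' 10→0 → fail=6;  out {5}∪∅={5}
  n4('bdaa'): parent n3 fail=10; on 'a' 10 → fail=18;  out ∅∪∅=∅
  n9('caac'): parent n8 fail=18; on 'c' 18 → fail=19;  out {1}∪{5}={1,5}
  n13('adbc'): parent n12 fail=1; on 'c' 1→0 → fail=6;  out ∅∪∅=∅
  n5('bdaaa'): parent n4 fail=18; on 'a' 18→10 → fail=18;  out {0}∪∅={0}
  n14('adbca'): parent n13 fail=6; on 'a' 6 → fail=7;  out ∅∪∅=∅
  n15('adbcab'): parent n14 fail=7; on 'b' 7→10→0 → fail=1;  out {2}∪{3}={2,3}

Run:
i=0 'c': node 0→6
i=1 'c': node 6→16
i=2 'd': node 16→17  ** P4@[0:2]
i=3 'a': node 17→10 ·f
i=4 'a': node 10→18
i=5 'c': node 18→19  ** P5@[3:5]
i=6 'd': node 19→0 ·f
i=7 'b': node 0→1  ** P3@[7:7]
i=8 'd': node 1→2
i=9 'a': node 2→3
i=10 'a': node 3→4
i=11 'a': node 4→5  ** P0@[7:11]
i=12 'b': node 5→1 ·f  ** P3@[12:12]
i=13 'a': node 1→10 ·f
i=14 'c': node 10→6 ·f
i=15 'c': node 6→16
i=16 'c': node 16→16 ·f
i=17 'd': node 16→17  ** P4@[15:17]
i=18 'c': node 17→6 ·f
i=19 'c': node 6→16
i=20 'd': node 16→17  ** P4@[18:20]
i=21 'a': node 17→10 ·f
i=22 'a': node 10→18
i=23 'c': node 18→19  ** P5@[21:23]
i=24 'a': node 19→7 ·f
i=25 'a': node 7→8
i=26 'c': node 8→9  ** P1@[23:26],P5@[24:26]
i=27 'c': node 9→16 ·f
i=28 'a': node 16→7 ·f
i=29 'd': node 7→11 ·f
i=30 'c': node 11→6 ·f
i=31 'c': node 6→16
i=32 'd': node 16→17  ** P4@[30:32]
i=33 'b': node 17→1 ·f  ** P3@[33:33]
i=34 'a': node 1→10 ·f
i=35 'b': node 10→1 ·f  ** P3@[35:35]
i=36 'd': node 1→2
i=37 'b': node 2→1 ·f  ** P3@[37:37]
i=38 'a': node 1→10 ·f
i=39 'a': node 10→18
i=40 'b': node 18→1 ·f  ** P3@[40:40]

All matches (sorted): [[2,4],[5,5],[7,3],[11,0],[12,3],[17,4],[20,4],[23,5],[26,1],[26,5],[32,4],[33,3],[35,3],[37,3],[40,3]]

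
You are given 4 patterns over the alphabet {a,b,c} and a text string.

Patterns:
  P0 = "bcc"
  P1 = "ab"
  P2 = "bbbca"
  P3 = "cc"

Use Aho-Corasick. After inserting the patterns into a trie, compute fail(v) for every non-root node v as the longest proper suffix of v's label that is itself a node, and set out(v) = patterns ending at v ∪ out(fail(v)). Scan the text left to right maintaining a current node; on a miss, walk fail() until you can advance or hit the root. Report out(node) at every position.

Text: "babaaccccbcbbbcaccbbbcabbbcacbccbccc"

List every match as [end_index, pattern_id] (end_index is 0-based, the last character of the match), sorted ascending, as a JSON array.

Construct AC machine:
Trie nodes:
  0='ε' goto a→4 b→1 c→10
  1='b' goto b→6 c→2
  2='bc' goto c→3
  3='bcc' goto ·  [P0 ends]
  4='a' goto b→5
  5='ab' goto ·  [P1 ends]
  6='bb' goto b→7
  7='bbb' goto c→8
  8='bbbc' goto a→9
  9='bbbca' goto ·  [P2 ends]
  10='c' goto c→11
  11='cc' goto ·  [P3 ends]

Failure links (BFS by depth):
  n1('b'): parent n0 fail=0; on 'b' 0 → fail=0;  out ∅∪∅=∅
  n4('a'): parent n0 fail=0; on 'a' 0 → fail=0;  out ∅∪∅=∅
  n10('c'): parent n0 fail=0; on 'c' 0 → fail=0;  out ∅∪∅=∅
  n2('bc'): parent n1 fail=0; on 'c' 0 → fail=10;  out ∅∪∅=∅
  n5('ab'): parent n4 fail=0; on 'b' 0 → fail=1;  out {1}∪∅={1}
  n6('bb'): parent n1 fail=0; on 'b' 0 → fail=1;  out ∅∪∅=∅
  n11('cc'): parent n10 fail=0; on 'c' 0 → fail=10;  out {3}∪∅={3}
  n3('bcc'): parent n2 fail=10; on 'c' 10 → fail=11;  out {0}∪{3}={0,3}
  n7('bbb'): parent n6 fail=1; on 'b' 1 → fail=6;  out ∅∪∅=∅
  n8('bbbc'): parent n7 fail=6; on 'c' 6→1 → fail=2;  out ∅∪∅=∅
  n9('bbbca'): parent n8 fail=2; on 'a' 2→10→0 → fail=4;  out {2}∪∅={2}

Scan:
[0] read 'b'  n0⇒n1
[1] read 'a'  n1⇒n4 ·f
[2] read 'b'  n4⇒n5  ** P1@[1:2]
[3] read 'a'  n5⇒n4 ·f
[4] read 'a'  n4⇒n4 ·f
[5] read 'c'  n4⇒n10 ·f
[6] read 'c'  n10⇒n11  ** P3@[5:6]
[7] read 'c'  n11⇒n11 ·f  ** P3@[6:7]
[8] read 'c'  n11⇒n11 ·f  ** P3@[7:8]
[9] read 'b'  n11⇒n1 ·f
[10] read 'c'  n1⇒n2
[11] read 'b'  n2⇒n1 ·f
[12] read 'b'  n1⇒n6
[13] read 'b'  n6⇒n7
[14] read 'c'  n7⇒n8
[15] read 'a'  n8⇒n9  ** P2@[11:15]
[16] read 'c'  n9⇒n10 ·f
[17] read 'c'  n10⇒n11  ** P3@[16:17]
[18] read 'b'  n11⇒n1 ·f
[19] read 'b'  n1⇒n6
[20] read 'b'  n6⇒n7
[21] read 'c'  n7⇒n8
[22] read 'a'  n8⇒n9  ** P2@[18:22]
[23] read 'b'  n9⇒n5 ·f  ** P1@[22:23]
[24] read 'b'  n5⇒n6 ·f
[25] read 'b'  n6⇒n7
[26] read 'c'  n7⇒n8
[27] read 'a'  n8⇒n9  ** P2@[23:27]
[28] read 'c'  n9⇒n10 ·f
[29] read 'b'  n10⇒n1 ·f
[30] read 'c'  n1⇒n2
[31] read 'c'  n2⇒n3  ** P0@[29:31],P3@[30:31]
[32] read 'b'  n3⇒n1 ·f
[33] read 'c'  n1⇒n2
[34] read 'c'  n2⇒n3  ** P0@[32:34],P3@[33:34]
[35] read 'c'  n3⇒n11 ·f  ** P3@[34:35]

All matches (sorted): [[2,1],[6,3],[7,3],[8,3],[15,2],[17,3],[22,2],[23,1],[27,2],[31,0],[31,3],[34,0],[34,3],[35,3]]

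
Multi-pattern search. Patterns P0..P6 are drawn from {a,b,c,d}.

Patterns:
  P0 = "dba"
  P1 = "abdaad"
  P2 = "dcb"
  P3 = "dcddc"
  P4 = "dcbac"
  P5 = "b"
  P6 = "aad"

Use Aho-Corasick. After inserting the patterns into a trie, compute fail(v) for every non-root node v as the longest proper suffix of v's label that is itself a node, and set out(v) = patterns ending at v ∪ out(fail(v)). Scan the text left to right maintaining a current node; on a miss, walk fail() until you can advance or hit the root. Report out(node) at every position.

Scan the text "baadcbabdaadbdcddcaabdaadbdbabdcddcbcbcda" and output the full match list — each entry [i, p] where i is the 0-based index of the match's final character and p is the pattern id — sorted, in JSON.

Build automaton:
Trie nodes:
  n0 'ε': a→4 b→17 d→1
  n1 'd': b→2 c→10
  n2 'db': a→3
  n3 'dba': ·  ←P0
  n4 'a': a→18 b→5
  n5 'ab': d→6
  n6 'abd': a→7
  n7 'abda': a→8
  n8 'abdaa': d→9
  n9 'abdaad': ·  ←P1
  n10 'dc': b→11 d→12
  n11 'dcb': a→15  ←P2
  n12 'dcd': d→13
  n13 'dcdd': c→14
  n14 'dcddc': ·  ←P3
  n15 'dcba': c→16
  n16 'dcbac': ·  ←P4
  n17 'b': ·  ←P5
  n18 'aa': d→19
  n19 'aad': ·  ←P6

BFS fail/out derivation:
  fail(1) 'd': from fail(0)=0 chase 'd': 0 ⇒ 0;  out=∅∪out(0)=∅
  fail(4) 'a': from fail(0)=0 chase 'a': 0 ⇒ 0;  out=∅∪out(0)=∅
  fail(17) 'b': from fail(0)=0 chase 'b': 0 ⇒ 0;  out={5}∪out(0)={5}
  fail(2) 'db': from fail(1)=0 chase 'b': 0 ⇒ 17;  out=∅∪out(17)={5}
  fail(5) 'ab': from fail(4)=0 chase 'b': 0 ⇒ 17;  out=∅∪out(17)={5}
  fail(10) 'dc': from fail(1)=0 chase 'c': 0 ⇒ 0;  out=∅∪out(0)=∅
  fail(18) 'aa': from fail(4)=0 chase 'a': 0 ⇒ 4;  out=∅∪out(4)=∅
  fail(3) 'dba': from fail(2)=17 chase 'a': 17→0 ⇒ 4;  out={0}∪out(4)={0}
  fail(6) 'abd': from fail(5)=17 chase 'd': 17→0 ⇒ 1;  out=∅∪out(1)=∅
  fail(11) 'dcb': from fail(10)=0 chase 'b': 0 ⇒ 17;  out={2}∪out(17)={2,5}
  fail(12) 'dcd': from fail(10)=0 chase 'd': 0 ⇒ 1;  out=∅∪out(1)=∅
  fail(19) 'aad': from fail(18)=4 chase 'd': 4→0 ⇒ 1;  out={6}∪out(1)={6}
  fail(7) 'abda': from fail(6)=1 chase 'a': 1→0 ⇒ 4;  out=∅∪out(4)=∅
  fail(13) 'dcdd': from fail(12)=1 chase 'd': 1→0 ⇒ 1;  out=∅∪out(1)=∅
  fail(15) 'dcba': from fail(11)=17 chase 'a': 17→0 ⇒ 4;  out=∅∪out(4)=∅
  fail(8) 'abdaa': from fail(7)=4 chase 'a': 4 ⇒ 18;  out=∅∪out(18)=∅
  fail(14) 'dcddc': from fail(13)=1 chase 'c': 1 ⇒ 10;  out={3}∪out(10)={3}
  fail(16) 'dcbac': from fail(15)=4 chase 'c': 4→0 ⇒ 0;  out={4}∪out(0)={4}
  fail(9) 'abdaad': from fail(8)=18 chase 'd': 18 ⇒ 19;  out={1}∪out(19)={1,6}

Text stream:
pos 0 'b': at 17  ** P5@[0:0]
pos 1 'a': at 4 ·f
pos 2 'a': at 18
pos 3 'd': at 19  ** P6@[1:3]
pos 4 'c': at 10 ·f
pos 5 'b': at 11  ** P2@[3:5],P5@[5:5]
pos 6 'a': at 15
pos 7 'b': at 5 ·f  ** P5@[7:7]
pos 8 'd': at 6
pos 9 'a': at 7
pos 10 'a': at 8
pos 11 'd': at 9  ** P1@[6:11],P6@[9:11]
pos 12 'b': at 2 ·f  ** P5@[12:12]
pos 13 'd': at 1 ·f
pos 14 'c': at 10
pos 15 'd': at 12
pos 16 'd': at 13
pos 17 'c': at 14  ** P3@[13:17]
pos 18 'a': at 4 ·f
pos 19 'a': at 18
pos 20 'b': at 5 ·f  ** P5@[20:20]
pos 21 'd': at 6
pos 22 'a': at 7
pos 23 'a': at 8
pos 24 'd': at 9  ** P1@[19:24],P6@[22:24]
pos 25 'b': at 2 ·f  ** P5@[25:25]
pos 26 'd': at 1 ·f
pos 27 'b': at 2  ** P5@[27:27]
pos 28 'a': at 3  ** P0@[26:28]
pos 29 'b': at 5 ·f  ** P5@[29:29]
pos 30 'd': at 6
pos 31 'c': at 10 ·f
pos 32 'd': at 12
pos 33 'd': at 13
pos 34 'c': at 14  ** P3@[30:34]
pos 35 'b': at 11 ·f  ** P2@[33:35],P5@[35:35]
pos 36 'c': at 0 ·f
pos 37 'b': at 17  ** P5@[37:37]
pos 38 'c': at 0 ·f
pos 39 'd': at 1
pos 40 'a': at 4 ·f

Matches: [[0,5],[3,6],[5,2],[5,5],[7,5],[11,1],[11,6],[12,5],[17,3],[20,5],[24,1],[24,6],[25,5],[27,5],[28,0],[29,5],[34,3],[35,2],[35,5],[37,5]]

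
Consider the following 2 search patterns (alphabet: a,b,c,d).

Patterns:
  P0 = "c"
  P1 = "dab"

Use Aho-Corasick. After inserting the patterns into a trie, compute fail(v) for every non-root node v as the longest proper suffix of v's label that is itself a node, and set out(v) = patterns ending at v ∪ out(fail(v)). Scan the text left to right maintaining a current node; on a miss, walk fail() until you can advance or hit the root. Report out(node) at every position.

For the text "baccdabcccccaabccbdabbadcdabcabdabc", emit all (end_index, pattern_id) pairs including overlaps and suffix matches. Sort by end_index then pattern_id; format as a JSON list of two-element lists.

Construct AC machine:
Trie (insert patterns):
  0='ε' goto c→1 d→2
  1='c' goto ·  [P0 ends]
  2='d' goto a→3
  3='da' goto b→4
  4='dab' goto ·  [P1 ends]

Failure links (BFS by depth):
  fail(1) 'c': from fail(0)=0 chase 'c': 0 ⇒ 0;  out={0}∪out(0)={0}
  fail(2) 'd': from fail(0)=0 chase 'd': 0 ⇒ 0;  out=∅∪out(0)=∅
  fail(3) 'da': from fail(2)=0 chase 'a': 0 ⇒ 0;  out=∅∪out(0)=∅
  fail(4) 'dab': from fail(3)=0 chase 'b': 0 ⇒ 0;  out={1}∪out(0)={1}

Scan:
i=0 'b': node 0→0
i=1 'a': node 0→0
i=2 'c': node 0→1  ** P0@[2:2]
i=3 'c': node 1→1 (fail-walked)  ** P0@[3:3]
i=4 'd': node 1→2 (fail-walked)
i=5 'a': node 2→3
i=6 'b': node 3→4  ** P1@[4:6]
i=7 'c': node 4→1 (fail-walked)  ** P0@[7:7]
i=8 'c': node 1→1 (fail-walked)  ** P0@[8:8]
i=9 'c': node 1→1 (fail-walked)  ** P0@[9:9]
i=10 'c': node 1→1 (fail-walked)  ** P0@[10:10]
i=11 'c': node 1→1 (fail-walked)  ** P0@[11:11]
i=12 'a': node 1→0 (fail-walked)
i=13 'a': node 0→0
i=14 'b': node 0→0
i=15 'c': node 0→1  ** P0@[15:15]
i=16 'c': node 1→1 (fail-walked)  ** P0@[16:16]
i=17 'b': node 1→0 (fail-walked)
i=18 'd': node 0→2
i=19 'a': node 2→3
i=20 'b': node 3→4  ** P1@[18:20]
i=21 'b': node 4→0 (fail-walked)
i=22 'a': node 0→0
i=23 'd': node 0→2
i=24 'c': node 2→1 (fail-walked)  ** P0@[24:24]
i=25 'd': node 1→2 (fail-walked)
i=26 'a': node 2→3
i=27 'b': node 3→4  ** P1@[25:27]
i=28 'c': node 4→1 (fail-walked)  ** P0@[28:28]
i=29 'a': node 1→0 (fail-walked)
i=30 'b': node 0→0
i=31 'd': node 0→2
i=32 'a': node 2→3
i=33 'b': node 3→4  ** P1@[31:33]
i=34 'c': node 4→1 (fail-walked)  ** P0@[34:34]

Result: [[2,0],[3,0],[6,1],[7,0],[8,0],[9,0],[10,0],[11,0],[15,0],[16,0],[20,1],[24,0],[27,1],[28,0],[33,1],[34,0]]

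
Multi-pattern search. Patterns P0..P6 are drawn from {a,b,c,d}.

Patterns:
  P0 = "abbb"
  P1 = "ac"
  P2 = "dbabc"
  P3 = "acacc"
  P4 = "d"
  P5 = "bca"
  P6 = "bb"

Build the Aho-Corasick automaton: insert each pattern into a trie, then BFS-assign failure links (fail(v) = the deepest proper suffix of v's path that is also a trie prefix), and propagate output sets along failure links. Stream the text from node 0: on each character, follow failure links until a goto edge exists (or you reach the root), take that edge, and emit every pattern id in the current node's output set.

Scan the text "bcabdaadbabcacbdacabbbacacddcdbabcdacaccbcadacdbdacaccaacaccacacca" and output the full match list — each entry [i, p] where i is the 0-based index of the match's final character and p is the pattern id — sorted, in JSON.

Build:
Trie (insert patterns):
  0='ε' goto a→1 b→14 d→6
  1='a' goto b→2 c→5
  2='ab' goto b→3
  3='abb' goto b→4
  4='abbb' goto ·  [P0 ends]
  5='ac' goto a→11  [P1 ends]
  6='d' goto b→7  [P4 ends]
  7='db' goto a→8
  8='dba' goto b→9
  9='dbab' goto c→10
  10='dbabc' goto ·  [P2 ends]
  11='aca' goto c→12
  12='acac' goto c→13
  13='acacc' goto ·  [P3 ends]
  14='b' goto b→17 c→15
  15='bc' goto a→16
  16='bca' goto ·  [P5 ends]
  17='bb' goto ·  [P6 ends]

BFS fail/out derivation:
  fail(1) 'a': from fail(0)=0 chase 'a': 0 ⇒ 0;  out=∅∪out(0)=∅
  fail(6) 'd': from fail(0)=0 chase 'd': 0 ⇒ 0;  out={4}∪out(0)={4}
  fail(14) 'b': from fail(0)=0 chase 'b': 0 ⇒ 0;  out=∅∪out(0)=∅
  fail(2) 'ab': from fail(1)=0 chase 'b': 0 ⇒ 14;  out=∅∪out(14)=∅
  fail(5) 'ac': from fail(1)=0 chase 'c': 0 ⇒ 0;  out={1}∪out(0)={1}
  fail(7) 'db': from fail(6)=0 chase 'b': 0 ⇒ 14;  out=∅∪out(14)=∅
  fail(15) 'bc': from fail(14)=0 chase 'c': 0 ⇒ 0;  out=∅∪out(0)=∅
  fail(17) 'bb': from fail(14)=0 chase 'b': 0 ⇒ 14;  out={6}∪out(14)={6}
  fail(3) 'abb': from fail(2)=14 chase 'b': 14 ⇒ 17;  out=∅∪out(17)={6}
  fail(8) 'dba': from fail(7)=14 chase 'a': 14→0 ⇒ 1;  out=∅∪out(1)=∅
  fail(11) 'aca': from fail(5)=0 chase 'a': 0 ⇒ 1;  out=∅∪out(1)=∅
  fail(16) 'bca': from fail(15)=0 chase 'a': 0 ⇒ 1;  out={5}∪out(1)={5}
  fail(4) 'abbb': from fail(3)=17 chase 'b': 17→14 ⇒ 17;  out={0}∪out(17)={0,6}
  fail(9) 'dbab': from fail(8)=1 chase 'b': 1 ⇒ 2;  out=∅∪out(2)=∅
  fail(12) 'acac': from fail(11)=1 chase 'c': 1 ⇒ 5;  out=∅∪out(5)={1}
  fail(10) 'dbabc': from fail(9)=2 chase 'c': 2→14 ⇒ 15;  out={2}∪out(15)={2}
  fail(13) 'acacc': from fail(12)=5 chase 'c': 5→0 ⇒ 0;  out={3}∪out(0)={3}

Text stream:
[0] read 'b'  n0⇒n14
[1] read 'c'  n14⇒n15
[2] read 'a'  n15⇒n16  emit P5@[0:2]
[3] read 'b'  n16⇒n2 ·f
[4] read 'd'  n2⇒n6 ·f  emit P4@[4:4]
[5] read 'a'  n6⇒n1 ·f
[6] read 'a'  n1⇒n1 ·f
[7] read 'd'  n1⇒n6 ·f  emit P4@[7:7]
[8] read 'b'  n6⇒n7
[9] read 'a'  n7⇒n8
[10] read 'b'  n8⇒n9
[11] read 'c'  n9⇒n10  emit P2@[7:11]
[12] read 'a'  n10⇒n16 ·f  emit P5@[10:12]
[13] read 'c'  n16⇒n5 ·f  emit P1@[12:13]
[14] read 'b'  n5⇒n14 ·f
[15] read 'd'  n14⇒n6 ·f  emit P4@[15:15]
[16] read 'a'  n6⇒n1 ·f
[17] read 'c'  n1⇒n5  emit P1@[16:17]
[18] read 'a'  n5⇒n11
[19] read 'b'  n11⇒n2 ·f
[20] read 'b'  n2⇒n3  emit P6@[19:20]
[21] read 'b'  n3⇒n4  emit P0@[18:21],P6@[20:21]
[22] read 'a'  n4⇒n1 ·f
[23] read 'c'  n1⇒n5  emit P1@[22:23]
[24] read 'a'  n5⇒n11
[25] read 'c'  n11⇒n12  emit P1@[24:25]
[26] read 'd'  n12⇒n6 ·f  emit P4@[26:26]
[27] read 'd'  n6⇒n6 ·f  emit P4@[27:27]
[28] read 'c'  n6⇒n0 ·f
[29] read 'd'  n0⇒n6  emit P4@[29:29]
[30] read 'b'  n6⇒n7
[31] read 'a'  n7⇒n8
[32] read 'b'  n8⇒n9
[33] read 'c'  n9⇒n10  emit P2@[29:33]
[34] read 'd'  n10⇒n6 ·f  emit P4@[34:34]
[35] read 'a'  n6⇒n1 ·f
[36] read 'c'  n1⇒n5  emit P1@[35:36]
[37] read 'a'  n5⇒n11
[38] read 'c'  n11⇒n12  emit P1@[37:38]
[39] read 'c'  n12⇒n13  emit P3@[35:39]
[40] read 'b'  n13⇒n14 ·f
[41] read 'c'  n14⇒n15
[42] read 'a'  n15⇒n16  emit P5@[40:42]
[43] read 'd'  n16⇒n6 ·f  emit P4@[43:43]
[44] read 'a'  n6⇒n1 ·f
[45] read 'c'  n1⇒n5  emit P1@[44:45]
[46] read 'd'  n5⇒n6 ·f  emit P4@[46:46]
[47] read 'b'  n6⇒n7
[48] read 'd'  n7⇒n6 ·f  emit P4@[48:48]
[49] read 'a'  n6⇒n1 ·f
[50] read 'c'  n1⇒n5  emit P1@[49:50]
[51] read 'a'  n5⇒n11
[52] read 'c'  n11⇒n12  emit P1@[51:52]
[53] read 'c'  n12⇒n13  emit P3@[49:53]
[54] read 'a'  n13⇒n1 ·f
[55] read 'a'  n1⇒n1 ·f
[56] read 'c'  n1⇒n5  emit P1@[55:56]
[57] read 'a'  n5⇒n11
[58] read 'c'  n11⇒n12  emit P1@[57:58]
[59] read 'c'  n12⇒n13  emit P3@[55:59]
[60] read 'a'  n13⇒n1 ·f
[61] read 'c'  n1⇒n5  emit P1@[60:61]
[62] read 'a'  n5⇒n11
[63] read 'c'  n11⇒n12  emit P1@[62:63]
[64] read 'c'  n12⇒n13  emit P3@[60:64]
[65] read 'a'  n13⇒n1 ·f

Matches: [[2,5],[4,4],[7,4],[11,2],[12,5],[13,1],[15,4],[17,1],[20,6],[21,0],[21,6],[23,1],[25,1],[26,4],[27,4],[29,4],[33,2],[34,4],[36,1],[38,1],[39,3],[42,5],[43,4],[45,1],[46,4],[48,4],[50,1],[52,1],[53,3],[56,1],[58,1],[59,3],[61,1],[63,1],[64,3]]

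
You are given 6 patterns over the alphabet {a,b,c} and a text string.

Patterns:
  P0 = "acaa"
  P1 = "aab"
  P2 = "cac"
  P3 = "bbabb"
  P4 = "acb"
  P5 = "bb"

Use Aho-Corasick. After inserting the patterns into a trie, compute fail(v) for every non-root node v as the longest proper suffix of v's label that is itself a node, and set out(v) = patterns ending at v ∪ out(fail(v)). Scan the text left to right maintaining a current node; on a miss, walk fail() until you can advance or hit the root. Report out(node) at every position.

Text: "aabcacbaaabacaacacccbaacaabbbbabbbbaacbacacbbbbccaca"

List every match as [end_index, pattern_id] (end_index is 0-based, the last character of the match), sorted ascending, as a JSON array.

Build:
Trie (insert patterns):
  n0 'ε': a→1 b→10 c→7
  n1 'a': a→5 c→2
  n2 'ac': a→3 b→15
  n3 'aca': a→4
  n4 'acaa': ·  [P0 ends]
  n5 'aa': b→6
  n6 'aab': ·  [P1 ends]
  n7 'c': a→8
  n8 'ca': c→9
  n9 'cac': ·  [P2 ends]
  n10 'b': b→11
  n11 'bb': a→12  [P5 ends]
  n12 'bba': b→13
  n13 'bbab': b→14
  n14 'bbabb': ·  [P3 ends]
  n15 'acb': ·  [P4 ends]

Failure links (BFS by depth):
  fail(1) 'a': from fail(0)=0 chase 'a': 0 ⇒ 0;  out=∅∪out(0)=∅
  fail(7) 'c': from fail(0)=0 chase 'c': 0 ⇒ 0;  out=∅∪out(0)=∅
  fail(10) 'b': from fail(0)=0 chase 'b': 0 ⇒ 0;  out=∅∪out(0)=∅
  fail(2) 'ac': from fail(1)=0 chase 'c': 0 ⇒ 7;  out=∅∪out(7)=∅
  fail(5) 'aa': from fail(1)=0 chase 'a': 0 ⇒ 1;  out=∅∪out(1)=∅
  fail(8) 'ca': from fail(7)=0 chase 'a': 0 ⇒ 1;  out=∅∪out(1)=∅
  fail(11) 'bb': from fail(10)=0 chase 'b': 0 ⇒ 10;  out={5}∪out(10)={5}
  fail(3) 'aca': from fail(2)=7 chase 'a': 7 ⇒ 8;  out=∅∪out(8)=∅
  fail(6) 'aab': from fail(5)=1 chase 'b': 1→0 ⇒ 10;  out={1}∪out(10)={1}
  fail(9) 'cac': from fail(8)=1 chase 'c': 1 ⇒ 2;  out={2}∪out(2)={2}
  fail(12) 'bba': from fail(11)=10 chase 'a': 10→0 ⇒ 1;  out=∅∪out(1)=∅
  fail(15) 'acb': from fail(2)=7 chase 'b': 7→0 ⇒ 10;  out={4}∪out(10)={4}
  fail(4) 'acaa': from fail(3)=8 chase 'a': 8→1 ⇒ 5;  out={0}∪out(5)={0}
  fail(13) 'bbab': from fail(12)=1 chase 'b': 1→0 ⇒ 10;  out=∅∪out(10)=∅
  fail(14) 'bbabb': from fail(13)=10 chase 'b': 10 ⇒ 11;  out={3}∪out(11)={3,5}

Text stream:
i=0 'a': node 0→1
i=1 'a': node 1→5
i=2 'b': node 5→6  → match P1@[0:2]
i=3 'c': node 6→7 ·f
i=4 'a': node 7→8
i=5 'c': node 8→9  → match P2@[3:5]
i=6 'b': node 9→15 ·f  → match P4@[4:6]
i=7 'a': node 15→1 ·f
i=8 'a': node 1→5
i=9 'a': node 5→5 ·f
i=10 'b': node 5→6  → match P1@[8:10]
i=11 'a': node 6→1 ·f
i=12 'c': node 1→2
i=13 'a': node 2→3
i=14 'a': node 3→4  → match P0@[11:14]
i=15 'c': node 4→2 ·f
i=16 'a': node 2→3
i=17 'c': node 3→9 ·f  → match P2@[15:17]
i=18 'c': node 9→7 ·f
i=19 'c': node 7→7 ·f
i=20 'b': node 7→10 ·f
i=21 'a': node 10→1 ·f
i=22 'a': node 1→5
i=23 'c': node 5→2 ·f
i=24 'a': node 2→3
i=25 'a': node 3→4  → match P0@[22:25]
i=26 'b': node 4→6 ·f  → match P1@[24:26]
i=27 'b': node 6→11 ·f  → match P5@[26:27]
i=28 'b': node 11→11 ·f  → match P5@[27:28]
i=29 'b': node 11→11 ·f  → match P5@[28:29]
i=30 'a': node 11→12
i=31 'b': node 12→13
i=32 'b': node 13→14  → match P3@[28:32],P5@[31:32]
i=33 'b': node 14→11 ·f  → match P5@[32:33]
i=34 'b': node 11→11 ·f  → match P5@[33:34]
i=35 'a': node 11→12
i=36 'a': node 12→5 ·f
i=37 'c': node 5→2 ·f
i=38 'b': node 2→15  → match P4@[36:38]
i=39 'a': node 15→1 ·f
i=40 'c': node 1→2
i=41 'a': node 2→3
i=42 'c': node 3→9 ·f  → match P2@[40:42]
i=43 'b': node 9→15 ·f  → match P4@[41:43]
i=44 'b': node 15→11 ·f  → match P5@[43:44]
i=45 'b': node 11→11 ·f  → match P5@[44:45]
i=46 'b': node 11→11 ·f  → match P5@[45:46]
i=47 'c': node 11→7 ·f
i=48 'c': node 7→7 ·f
i=49 'a': node 7→8
i=50 'c': node 8→9  → match P2@[48:50]
i=51 'a': node 9→3 ·f

All matches (sorted): [[2,1],[5,2],[6,4],[10,1],[14,0],[17,2],[25,0],[26,1],[27,5],[28,5],[29,5],[32,3],[32,5],[33,5],[34,5],[38,4],[42,2],[43,4],[44,5],[45,5],[46,5],[50,2]]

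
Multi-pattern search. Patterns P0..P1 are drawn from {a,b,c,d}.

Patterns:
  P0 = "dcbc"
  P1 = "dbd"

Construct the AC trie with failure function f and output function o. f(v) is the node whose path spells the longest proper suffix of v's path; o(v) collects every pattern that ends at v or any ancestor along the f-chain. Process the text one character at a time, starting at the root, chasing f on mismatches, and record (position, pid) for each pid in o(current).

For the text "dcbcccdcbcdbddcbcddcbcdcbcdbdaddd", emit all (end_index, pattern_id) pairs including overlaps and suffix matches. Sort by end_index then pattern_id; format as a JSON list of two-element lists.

Build:
Trie (insert patterns):
  0='ε' goto d→1
  1='d' goto b→5 c→2
  2='dc' goto b→3
  3='dcb' goto c→4
  4='dcbc' goto ·  ←P0
  5='db' goto d→6
  6='dbd' goto ·  ←P1

BFS fail/out derivation:
  n1('d'): parent n0 fail=0; on 'd' 0 → fail=0;  out ∅∪∅=∅
  n2('dc'): parent n1 fail=0; on 'c' 0 → fail=0;  out ∅∪∅=∅
  n5('db'): parent n1 fail=0; on 'b' 0 → fail=0;  out ∅∪∅=∅
  n3('dcb'): parent n2 fail=0; on 'b' 0 → fail=0;  out ∅∪∅=∅
  n6('dbd'): parent n5 fail=0; on 'd' 0 → fail=1;  out {1}∪∅={1}
  n4('dcbc'): parent n3 fail=0; on 'c' 0 → fail=0;  out {0}∪∅={0}

Text stream:
pos 0 'd': at 1
pos 1 'c': at 2
pos 2 'b': at 3
pos 3 'c': at 4  emit P0@[0:3]
pos 4 'c': at 0 (fail-walked)
pos 5 'c': at 0
pos 6 'd': at 1
pos 7 'c': at 2
pos 8 'b': at 3
pos 9 'c': at 4  emit P0@[6:9]
pos 10 'd': at 1 (fail-walked)
pos 11 'b': at 5
pos 12 'd': at 6  emit P1@[10:12]
pos 13 'd': at 1 (fail-walked)
pos 14 'c': at 2
pos 15 'b': at 3
pos 16 'c': at 4  emit P0@[13:16]
pos 17 'd': at 1 (fail-walked)
pos 18 'd': at 1 (fail-walked)
pos 19 'c': at 2
pos 20 'b': at 3
pos 21 'c': at 4  emit P0@[18:21]
pos 22 'd': at 1 (fail-walked)
pos 23 'c': at 2
pos 24 'b': at 3
pos 25 'c': at 4  emit P0@[22:25]
pos 26 'd': at 1 (fail-walked)
pos 27 'b': at 5
pos 28 'd': at 6  emit P1@[26:28]
pos 29 'a': at 0 (fail-walked)
pos 30 'd': at 1
pos 31 'd': at 1 (fail-walked)
pos 32 'd': at 1 (fail-walked)

All matches (sorted): [[3,0],[9,0],[12,1],[16,0],[21,0],[25,0],[28,1]]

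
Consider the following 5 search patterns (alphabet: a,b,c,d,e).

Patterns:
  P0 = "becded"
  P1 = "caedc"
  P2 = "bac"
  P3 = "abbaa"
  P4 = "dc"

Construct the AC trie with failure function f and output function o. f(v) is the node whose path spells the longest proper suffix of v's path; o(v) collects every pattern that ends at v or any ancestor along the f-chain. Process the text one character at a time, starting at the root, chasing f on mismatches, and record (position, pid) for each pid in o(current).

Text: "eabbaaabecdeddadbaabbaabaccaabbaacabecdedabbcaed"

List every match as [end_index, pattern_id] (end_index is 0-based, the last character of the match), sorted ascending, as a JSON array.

Build automaton:
Trie (insert patterns):
  n0 'ε': a→14 b→1 c→7 d→19
  n1 'b': a→12 e→2
  n2 'be': c→3
  n3 'bec': d→4
  n4 'becd': e→5
  n5 'becde': d→6
  n6 'becded': ·  ←P0
  n7 'c': a→8
  n8 'ca': e→9
  n9 'cae': d→10
  n10 'caed': c→11
  n11 'caedc': ·  ←P1
  n12 'ba': c→13
  n13 'bac': ·  ←P2
  n14 'a': b→15
  n15 'ab': b→16
  n16 'abb': a→17
  n17 'abba': a→18
  n18 'abbaa': ·  ←P3
  n19 'd': c→20
  n20 'dc': ·  ←P4

Failure links (BFS by depth):
  fail(1) 'b': from fail(0)=0 chase 'b': 0 ⇒ 0;  out=∅∪out(0)=∅
  fail(7) 'c': from fail(0)=0 chase 'c': 0 ⇒ 0;  out=∅∪out(0)=∅
  fail(14) 'a': from fail(0)=0 chase 'a': 0 ⇒ 0;  out=∅∪out(0)=∅
  fail(19) 'd': from fail(0)=0 chase 'd': 0 ⇒ 0;  out=∅∪out(0)=∅
  fail(2) 'be': from fail(1)=0 chase 'e': 0 ⇒ 0;  out=∅∪out(0)=∅
  fail(8) 'ca': from fail(7)=0 chase 'a': 0 ⇒ 14;  out=∅∪out(14)=∅
  fail(12) 'ba': from fail(1)=0 chase 'a': 0 ⇒ 14;  out=∅∪out(14)=∅
  fail(15) 'ab': from fail(14)=0 chase 'b': 0 ⇒ 1;  out=∅∪out(1)=∅
  fail(20) 'dc': from fail(19)=0 chase 'c': 0 ⇒ 7;  out={4}∪out(7)={4}
  fail(3) 'bec': from fail(2)=0 chase 'c': 0 ⇒ 7;  out=∅∪out(7)=∅
  fail(9) 'cae': from fail(8)=14 chase 'e': 14→0 ⇒ 0;  out=∅∪out(0)=∅
  fail(13) 'bac': from fail(12)=14 chase 'c': 14→0 ⇒ 7;  out={2}∪out(7)={2}
  fail(16) 'abb': from fail(15)=1 chase 'b': 1→0 ⇒ 1;  out=∅∪out(1)=∅
  fail(4) 'becd': from fail(3)=7 chase 'd': 7→0 ⇒ 19;  out=∅∪out(19)=∅
  fail(10) 'caed': from fail(9)=0 chase 'd': 0 ⇒ 19;  out=∅∪out(19)=∅
  fail(17) 'abba': from fail(16)=1 chase 'a': 1 ⇒ 12;  out=∅∪out(12)=∅
  fail(5) 'becde': from fail(4)=19 chase 'e': 19→0 ⇒ 0;  out=∅∪out(0)=∅
  fail(11) 'caedc': from fail(10)=19 chase 'c': 19 ⇒ 20;  out={1}∪out(20)={1,4}
  fail(18) 'abbaa': from fail(17)=12 chase 'a': 12→14→0 ⇒ 14;  out={3}∪out(14)={3}
  fail(6) 'becded': from fail(5)=0 chase 'd': 0 ⇒ 19;  out={0}∪out(19)={0}

Scan:
pos 0 'e': at 0
pos 1 'a': at 14
pos 2 'b': at 15
pos 3 'b': at 16
pos 4 'a': at 17
pos 5 'a': at 18  → match P3@[1:5]
pos 6 'a': at 14 (via fail)
pos 7 'b': at 15
pos 8 'e': at 2 (via fail)
pos 9 'c': at 3
pos 10 'd': at 4
pos 11 'e': at 5
pos 12 'd': at 6  → match P0@[7:12]
pos 13 'd': at 19 (via fail)
pos 14 'a': at 14 (via fail)
pos 15 'd': at 19 (via fail)
pos 16 'b': at 1 (via fail)
pos 17 'a': at 12
pos 18 'a': at 14 (via fail)
pos 19 'b': at 15
pos 20 'b': at 16
pos 21 'a': at 17
pos 22 'a': at 18  → match P3@[18:22]
pos 23 'b': at 15 (via fail)
pos 24 'a': at 12 (via fail)
pos 25 'c': at 13  → match P2@[23:25]
pos 26 'c': at 7 (via fail)
pos 27 'a': at 8
pos 28 'a': at 14 (via fail)
pos 29 'b': at 15
pos 30 'b': at 16
pos 31 'a': at 17
pos 32 'a': at 18  → match P3@[28:32]
pos 33 'c': at 7 (via fail)
pos 34 'a': at 8
pos 35 'b': at 15 (via fail)
pos 36 'e': at 2 (via fail)
pos 37 'c': at 3
pos 38 'd': at 4
pos 39 'e': at 5
pos 40 'd': at 6  → match P0@[35:40]
pos 41 'a': at 14 (via fail)
pos 42 'b': at 15
pos 43 'b': at 16
pos 44 'c': at 7 (via fail)
pos 45 'a': at 8
pos 46 'e': at 9
pos 47 'd': at 10

All matches (sorted): [[5,3],[12,0],[22,3],[25,2],[32,3],[40,0]]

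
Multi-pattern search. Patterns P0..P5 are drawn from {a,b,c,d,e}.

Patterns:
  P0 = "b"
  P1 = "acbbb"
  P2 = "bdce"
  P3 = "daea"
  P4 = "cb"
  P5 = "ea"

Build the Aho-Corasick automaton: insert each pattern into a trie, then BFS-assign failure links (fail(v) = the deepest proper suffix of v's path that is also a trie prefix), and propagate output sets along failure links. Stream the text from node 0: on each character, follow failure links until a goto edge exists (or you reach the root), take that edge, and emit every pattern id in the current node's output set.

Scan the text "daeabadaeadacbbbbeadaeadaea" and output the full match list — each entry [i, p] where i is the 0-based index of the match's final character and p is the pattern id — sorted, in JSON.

Build:
Trie (insert patterns):
  n0 'ε': a→2 b→1 c→14 d→10 e→16
  n1 'b': d→7  [P0 ends]
  n2 'a': c→3
  n3 'ac': b→4
  n4 'acb': b→5
  n5 'acbb': b→6
  n6 'acbbb': ·  [P1 ends]
  n7 'bd': c→8
  n8 'bdc': e→9
  n9 'bdce': ·  [P2 ends]
  n10 'd': a→11
  n11 'da': e→12
  n12 'dae': a→13
  n13 'daea': ·  [P3 ends]
  n14 'c': b→15
  n15 'cb': ·  [P4 ends]
  n16 'e': a→17
  n17 'ea': ·  [P5 ends]

Failure links (BFS by depth):
  fail(1) 'b': from fail(0)=0 chase 'b': 0 ⇒ 0;  out={0}∪out(0)={0}
  fail(2) 'a': from fail(0)=0 chase 'a': 0 ⇒ 0;  out=∅∪out(0)=∅
  fail(10) 'd': from fail(0)=0 chase 'd': 0 ⇒ 0;  out=∅∪out(0)=∅
  fail(14) 'c': from fail(0)=0 chase 'c': 0 ⇒ 0;  out=∅∪out(0)=∅
  fail(16) 'e': from fail(0)=0 chase 'e': 0 ⇒ 0;  out=∅∪out(0)=∅
  fail(3) 'ac': from fail(2)=0 chase 'c': 0 ⇒ 14;  out=∅∪out(14)=∅
  fail(7) 'bd': from fail(1)=0 chase 'd': 0 ⇒ 10;  out=∅∪out(10)=∅
  fail(11) 'da': from fail(10)=0 chase 'a': 0 ⇒ 2;  out=∅∪out(2)=∅
  fail(15) 'cb': from fail(14)=0 chase 'b': 0 ⇒ 1;  out={4}∪out(1)={0,4}
  fail(17) 'ea': from fail(16)=0 chase 'a': 0 ⇒ 2;  out={5}∪out(2)={5}
  fail(4) 'acb': from fail(3)=14 chase 'b': 14 ⇒ 15;  out=∅∪out(15)={0,4}
  fail(8) 'bdc': from fail(7)=10 chase 'c': 10→0 ⇒ 14;  out=∅∪out(14)=∅
  fail(12) 'dae': from fail(11)=2 chase 'e': 2→0 ⇒ 16;  out=∅∪out(16)=∅
  fail(5) 'acbb': from fail(4)=15 chase 'b': 15→1→0 ⇒ 1;  out=∅∪out(1)={0}
  fail(9) 'bdce': from fail(8)=14 chase 'e': 14→0 ⇒ 16;  out={2}∪out(16)={2}
  fail(13) 'daea': from fail(12)=16 chase 'a': 16 ⇒ 17;  out={3}∪out(17)={3,5}
  fail(6) 'acbbb': from fail(5)=1 chase 'b': 1→0 ⇒ 1;  out={1}∪out(1)={0,1}

Text stream:
i=0 'd': node 0→10
i=1 'a': node 10→11
i=2 'e': node 11→12
i=3 'a': node 12→13  ** P3@[0:3],P5@[2:3]
i=4 'b': node 13→1 (via fail)  ** P0@[4:4]
i=5 'a': node 1→2 (via fail)
i=6 'd': node 2→10 (via fail)
i=7 'a': node 10→11
i=8 'e': node 11→12
i=9 'a': node 12→13  ** P3@[6:9],P5@[8:9]
i=10 'd': node 13→10 (via fail)
i=11 'a': node 10→11
i=12 'c': node 11→3 (via fail)
i=13 'b': node 3→4  ** P0@[13:13],P4@[12:13]
i=14 'b': node 4→5  ** P0@[14:14]
i=15 'b': node 5→6  ** P0@[15:15],P1@[11:15]
i=16 'b': node 6→1 (via fail)  ** P0@[16:16]
i=17 'e': node 1→16 (via fail)
i=18 'a': node 16→17  ** P5@[17:18]
i=19 'd': node 17→10 (via fail)
i=20 'a': node 10→11
i=21 'e': node 11→12
i=22 'a': node 12→13  ** P3@[19:22],P5@[21:22]
i=23 'd': node 13→10 (via fail)
i=24 'a': node 10→11
i=25 'e': node 11→12
i=26 'a': node 12→13  ** P3@[23:26],P5@[25:26]

All matches (sorted): [[3,3],[3,5],[4,0],[9,3],[9,5],[13,0],[13,4],[14,0],[15,0],[15,1],[16,0],[18,5],[22,3],[22,5],[26,3],[26,5]]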